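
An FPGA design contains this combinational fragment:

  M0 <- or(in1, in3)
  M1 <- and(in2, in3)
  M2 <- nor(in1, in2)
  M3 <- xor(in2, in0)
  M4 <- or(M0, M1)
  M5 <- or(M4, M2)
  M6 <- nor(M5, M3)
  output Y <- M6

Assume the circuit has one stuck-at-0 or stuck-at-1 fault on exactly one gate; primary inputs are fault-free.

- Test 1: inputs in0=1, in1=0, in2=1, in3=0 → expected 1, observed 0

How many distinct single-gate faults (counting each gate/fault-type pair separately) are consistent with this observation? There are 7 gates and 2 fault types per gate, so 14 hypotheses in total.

Fault-free: M0=0, M1=0, M2=0, M3=0, M4=0, M5=0, M6=1 → 1. Observed 0.
  M0 stuck-at-0: output 1 ✗
  M0 stuck-at-1: output 0 ✓
  M1 stuck-at-0: output 1 ✗
  M1 stuck-at-1: output 0 ✓
  M2 stuck-at-0: output 1 ✗
  M2 stuck-at-1: output 0 ✓
  M3 stuck-at-0: output 1 ✗
  M3 stuck-at-1: output 0 ✓
  M4 stuck-at-0: output 1 ✗
  M4 stuck-at-1: output 0 ✓
  M5 stuck-at-0: output 1 ✗
  M5 stuck-at-1: output 0 ✓
  M6 stuck-at-0: output 0 ✓
  M6 stuck-at-1: output 1 ✗
Consistent faults: {M0 stuck-at-1, M1 stuck-at-1, M2 stuck-at-1, M3 stuck-at-1, M4 stuck-at-1, M5 stuck-at-1, M6 stuck-at-0} — 7 in all.

7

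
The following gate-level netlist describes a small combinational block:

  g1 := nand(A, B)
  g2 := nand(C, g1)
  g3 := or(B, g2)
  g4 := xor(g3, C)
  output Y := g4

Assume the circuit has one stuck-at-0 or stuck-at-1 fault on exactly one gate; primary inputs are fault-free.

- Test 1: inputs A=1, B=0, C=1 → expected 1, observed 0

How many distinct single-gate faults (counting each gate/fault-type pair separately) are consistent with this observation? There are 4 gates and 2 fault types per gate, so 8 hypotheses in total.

4

Fault-free: g1=1, g2=0, g3=0, g4=1 → 1. Observed 0.
  g1 stuck-at-0: output 0 ✓
  g1 stuck-at-1: output 1 ✗
  g2 stuck-at-0: output 1 ✗
  g2 stuck-at-1: output 0 ✓
  g3 stuck-at-0: output 1 ✗
  g3 stuck-at-1: output 0 ✓
  g4 stuck-at-0: output 0 ✓
  g4 stuck-at-1: output 1 ✗
Consistent faults: {g1 stuck-at-0, g2 stuck-at-1, g3 stuck-at-1, g4 stuck-at-0} — 4 in all.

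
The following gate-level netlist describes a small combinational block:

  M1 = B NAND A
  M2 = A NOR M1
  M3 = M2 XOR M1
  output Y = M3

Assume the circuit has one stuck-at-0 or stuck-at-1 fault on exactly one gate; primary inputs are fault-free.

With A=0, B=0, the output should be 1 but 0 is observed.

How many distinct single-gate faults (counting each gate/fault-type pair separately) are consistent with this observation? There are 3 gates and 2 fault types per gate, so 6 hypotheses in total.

Fault-free: M1=1, M2=0, M3=1 → 1. Observed 0.
  M1 stuck-at-0: output 1 ✗
  M1 stuck-at-1: output 1 ✗
  M2 stuck-at-0: output 1 ✗
  M2 stuck-at-1: output 0 ✓
  M3 stuck-at-0: output 0 ✓
  M3 stuck-at-1: output 1 ✗
Consistent faults: {M2 stuck-at-1, M3 stuck-at-0} — 2 in all.

2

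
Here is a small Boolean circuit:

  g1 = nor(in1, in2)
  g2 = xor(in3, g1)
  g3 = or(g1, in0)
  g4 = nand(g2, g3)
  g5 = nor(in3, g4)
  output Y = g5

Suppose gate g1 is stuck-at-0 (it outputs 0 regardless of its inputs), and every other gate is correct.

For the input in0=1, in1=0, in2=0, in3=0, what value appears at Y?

Propagate with g1 forced: g1=0 [stuck-at-0], g2=0, g3=1, g4=1, g5=0.
So Y = 0. (Without the fault it would be 1.)

0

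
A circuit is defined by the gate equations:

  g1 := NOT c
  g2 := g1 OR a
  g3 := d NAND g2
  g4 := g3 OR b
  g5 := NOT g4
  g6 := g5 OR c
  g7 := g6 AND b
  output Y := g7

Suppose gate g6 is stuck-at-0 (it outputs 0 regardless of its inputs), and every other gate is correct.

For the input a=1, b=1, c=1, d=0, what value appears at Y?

0

Propagate with g6 forced: g1=0, g2=1, g3=1, g4=1, g5=0, g6=0 [stuck-at-0], g7=0.
So Y = 0. (Without the fault it would be 1.)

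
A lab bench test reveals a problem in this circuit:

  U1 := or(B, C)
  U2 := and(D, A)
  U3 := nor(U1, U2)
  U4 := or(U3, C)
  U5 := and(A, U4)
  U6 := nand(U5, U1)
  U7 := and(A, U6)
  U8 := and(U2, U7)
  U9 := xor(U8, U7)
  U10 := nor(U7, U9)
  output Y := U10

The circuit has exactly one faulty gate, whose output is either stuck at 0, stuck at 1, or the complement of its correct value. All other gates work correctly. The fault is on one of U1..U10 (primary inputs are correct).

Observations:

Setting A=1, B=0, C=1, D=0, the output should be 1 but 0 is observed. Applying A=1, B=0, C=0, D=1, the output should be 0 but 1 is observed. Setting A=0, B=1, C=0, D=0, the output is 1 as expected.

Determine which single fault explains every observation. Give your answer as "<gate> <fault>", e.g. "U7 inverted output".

Fault-free values for test 1 (A=1, B=0, C=1, D=0): U1=1, U2=0, U3=0, U4=1, U5=1, U6=0, U7=0, U8=0, U9=0, U10=1, giving Y=1. Observed 0.
Test 1: faults giving observed 0 are {U1 stuck-at-0, U1 inverted output, U4 stuck-at-0, U4 inverted output, U5 stuck-at-0, U5 inverted output, U6 stuck-at-1, U6 inverted output, U7 stuck-at-1, U7 inverted output, U8 stuck-at-1, U8 inverted output, U9 stuck-at-1, U9 inverted output, U10 stuck-at-0, U10 inverted output}.
Test 2 (A=1, B=0, C=0, D=1): fault-free U1=0, U2=1, U3=0, U4=0, U5=0, U6=1, U7=1, U8=1, U9=0, U10=0 → 0; observed 1. Eliminates U1 stuck-at-0, U1 inverted output, U4 stuck-at-0, U4 inverted output, U5 stuck-at-0, U5 inverted output, U6 stuck-at-1, U7 stuck-at-1, U8 stuck-at-1, U8 inverted output, U9 stuck-at-1, U9 inverted output, U10 stuck-at-0.
Test 3 (A=0, B=1, C=0, D=0): fault-free U1=1, U2=0, U3=0, U4=0, U5=0, U6=1, U7=0, U8=0, U9=0, U10=1 → 1; observed 1. Eliminates U7 inverted output, U10 inverted output.
Only U6 inverted output is consistent with every test.

U6 inverted output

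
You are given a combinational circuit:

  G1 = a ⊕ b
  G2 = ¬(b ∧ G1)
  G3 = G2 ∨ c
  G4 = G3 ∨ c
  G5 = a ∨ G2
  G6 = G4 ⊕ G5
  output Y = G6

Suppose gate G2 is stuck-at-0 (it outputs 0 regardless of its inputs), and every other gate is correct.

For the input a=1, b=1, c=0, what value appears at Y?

1

Propagate with G2 forced: G1=0, G2=0 [stuck-at-0], G3=0, G4=0, G5=1, G6=1.
So Y = 1. (Without the fault it would be 0.)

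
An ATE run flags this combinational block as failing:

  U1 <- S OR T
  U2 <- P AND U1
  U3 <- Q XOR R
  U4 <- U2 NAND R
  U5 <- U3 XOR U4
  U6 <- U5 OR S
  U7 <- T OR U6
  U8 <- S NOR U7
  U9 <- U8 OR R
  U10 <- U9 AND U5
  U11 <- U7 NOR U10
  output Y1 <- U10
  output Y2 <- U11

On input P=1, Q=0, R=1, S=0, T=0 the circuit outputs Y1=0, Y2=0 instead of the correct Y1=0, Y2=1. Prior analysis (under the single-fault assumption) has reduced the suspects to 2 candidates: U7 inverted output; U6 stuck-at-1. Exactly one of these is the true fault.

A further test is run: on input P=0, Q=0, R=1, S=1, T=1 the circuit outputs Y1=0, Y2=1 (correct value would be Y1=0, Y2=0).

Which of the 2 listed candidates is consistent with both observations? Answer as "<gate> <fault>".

Evaluate each candidate on input P=0, Q=0, R=1, S=1, T=1:
  U7 inverted output: U1=1, U2=0, U3=1, U4=1, U5=0, U6=1, U7=0 [inverted output], U8=0, U9=1, U10=0, U11=1 → Y1=0, Y2=1 — matches
  U6 stuck-at-1: U1=1, U2=0, U3=1, U4=1, U5=0, U6=1 [stuck-at-1], U7=1, U8=0, U9=1, U10=0, U11=0 → Y1=0, Y2=0 — eliminated
Only U7 inverted output reproduces the observed Y1=0, Y2=1.

U7 inverted output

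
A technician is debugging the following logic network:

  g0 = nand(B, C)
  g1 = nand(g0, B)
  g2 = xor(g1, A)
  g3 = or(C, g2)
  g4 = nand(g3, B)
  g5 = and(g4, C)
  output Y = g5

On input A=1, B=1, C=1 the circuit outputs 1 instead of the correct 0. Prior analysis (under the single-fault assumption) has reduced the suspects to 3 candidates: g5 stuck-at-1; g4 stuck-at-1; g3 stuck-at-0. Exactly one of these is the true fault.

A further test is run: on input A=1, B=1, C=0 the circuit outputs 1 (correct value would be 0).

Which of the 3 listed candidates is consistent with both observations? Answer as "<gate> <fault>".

g5 stuck-at-1

Evaluate each candidate on input A=1, B=1, C=0:
  g5 stuck-at-1: g0=1, g1=0, g2=1, g3=1, g4=0, g5=1 [stuck-at-1] → 1 — matches
  g4 stuck-at-1: g0=1, g1=0, g2=1, g3=1, g4=1 [stuck-at-1], g5=0 → 0 — eliminated
  g3 stuck-at-0: g0=1, g1=0, g2=1, g3=0 [stuck-at-0], g4=1, g5=0 → 0 — eliminated
Only g5 stuck-at-1 reproduces the observed 1.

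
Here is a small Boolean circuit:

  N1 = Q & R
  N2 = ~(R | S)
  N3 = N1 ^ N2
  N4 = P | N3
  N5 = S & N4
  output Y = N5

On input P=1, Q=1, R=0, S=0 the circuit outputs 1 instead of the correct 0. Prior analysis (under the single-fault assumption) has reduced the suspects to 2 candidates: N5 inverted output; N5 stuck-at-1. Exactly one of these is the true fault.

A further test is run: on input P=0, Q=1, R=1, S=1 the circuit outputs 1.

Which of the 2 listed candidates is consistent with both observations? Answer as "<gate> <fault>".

N5 stuck-at-1

Evaluate each candidate on input P=0, Q=1, R=1, S=1:
  N5 inverted output: N1=1, N2=0, N3=1, N4=1, N5=0 [inverted output] → 0 — eliminated
  N5 stuck-at-1: N1=1, N2=0, N3=1, N4=1, N5=1 [stuck-at-1] → 1 — matches
Only N5 stuck-at-1 reproduces the observed 1.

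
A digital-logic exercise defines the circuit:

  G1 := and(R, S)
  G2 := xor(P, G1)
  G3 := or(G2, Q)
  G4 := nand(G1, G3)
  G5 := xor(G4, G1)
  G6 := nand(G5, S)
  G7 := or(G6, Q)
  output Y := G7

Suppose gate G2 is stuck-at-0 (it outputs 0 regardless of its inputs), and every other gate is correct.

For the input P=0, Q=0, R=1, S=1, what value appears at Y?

1

Propagate with G2 forced: G1=1, G2=0 [stuck-at-0], G3=0, G4=1, G5=0, G6=1, G7=1.
So Y = 1. (Without the fault it would be 0.)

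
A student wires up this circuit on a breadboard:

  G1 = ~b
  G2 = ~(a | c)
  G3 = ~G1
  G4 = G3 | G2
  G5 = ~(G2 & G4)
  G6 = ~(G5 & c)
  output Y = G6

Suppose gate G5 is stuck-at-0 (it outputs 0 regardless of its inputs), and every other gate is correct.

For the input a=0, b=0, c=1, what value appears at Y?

1

Propagate with G5 forced: G1=1, G2=0, G3=0, G4=0, G5=0 [stuck-at-0], G6=1.
So Y = 1. (Without the fault it would be 0.)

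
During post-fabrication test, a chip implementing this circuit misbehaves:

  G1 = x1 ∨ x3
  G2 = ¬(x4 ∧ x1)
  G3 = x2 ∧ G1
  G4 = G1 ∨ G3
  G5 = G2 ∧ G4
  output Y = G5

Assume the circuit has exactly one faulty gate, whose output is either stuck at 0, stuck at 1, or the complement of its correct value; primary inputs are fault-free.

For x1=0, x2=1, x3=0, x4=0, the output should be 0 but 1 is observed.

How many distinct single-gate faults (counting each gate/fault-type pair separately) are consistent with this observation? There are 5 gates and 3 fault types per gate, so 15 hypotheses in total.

Fault-free: G1=0, G2=1, G3=0, G4=0, G5=0 → 0. Observed 1.
  G1: stuck-at-1, inverted output ✓; others ✗
  G2: none of the 3 fault types match ✗
  G3: stuck-at-1, inverted output ✓; others ✗
  G4: stuck-at-1, inverted output ✓; others ✗
  G5: stuck-at-1, inverted output ✓; others ✗
Consistent faults: {G1 stuck-at-1, G1 inverted output, G3 stuck-at-1, G3 inverted output, G4 stuck-at-1, G4 inverted output, G5 stuck-at-1, G5 inverted output} — 8 in all.

8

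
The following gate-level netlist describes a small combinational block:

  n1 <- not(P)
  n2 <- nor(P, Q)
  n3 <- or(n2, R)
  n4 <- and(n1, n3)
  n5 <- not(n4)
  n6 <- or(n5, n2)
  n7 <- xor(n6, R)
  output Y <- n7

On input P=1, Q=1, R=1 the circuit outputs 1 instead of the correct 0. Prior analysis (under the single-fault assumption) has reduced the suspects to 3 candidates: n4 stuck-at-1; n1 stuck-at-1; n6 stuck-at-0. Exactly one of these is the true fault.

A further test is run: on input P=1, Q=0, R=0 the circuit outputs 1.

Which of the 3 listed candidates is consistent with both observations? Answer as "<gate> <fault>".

Evaluate each candidate on input P=1, Q=0, R=0:
  n4 stuck-at-1: n1=0, n2=0, n3=0, n4=1 [stuck-at-1], n5=0, n6=0, n7=0 → 0 — eliminated
  n1 stuck-at-1: n1=1 [stuck-at-1], n2=0, n3=0, n4=0, n5=1, n6=1, n7=1 → 1 — matches
  n6 stuck-at-0: n1=0, n2=0, n3=0, n4=0, n5=1, n6=0 [stuck-at-0], n7=0 → 0 — eliminated
Only n1 stuck-at-1 reproduces the observed 1.

n1 stuck-at-1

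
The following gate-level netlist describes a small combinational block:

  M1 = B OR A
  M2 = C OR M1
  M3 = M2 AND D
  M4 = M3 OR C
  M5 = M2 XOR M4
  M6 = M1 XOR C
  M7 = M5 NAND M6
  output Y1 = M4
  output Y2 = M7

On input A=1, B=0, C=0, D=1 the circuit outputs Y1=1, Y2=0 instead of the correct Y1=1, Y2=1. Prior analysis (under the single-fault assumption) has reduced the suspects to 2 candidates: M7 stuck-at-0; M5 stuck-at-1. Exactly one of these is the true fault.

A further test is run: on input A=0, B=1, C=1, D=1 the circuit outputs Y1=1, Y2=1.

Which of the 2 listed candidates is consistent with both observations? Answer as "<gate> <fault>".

Evaluate each candidate on input A=0, B=1, C=1, D=1:
  M7 stuck-at-0: M1=1, M2=1, M3=1, M4=1, M5=0, M6=0, M7=0 [stuck-at-0] → Y1=1, Y2=0 — eliminated
  M5 stuck-at-1: M1=1, M2=1, M3=1, M4=1, M5=1 [stuck-at-1], M6=0, M7=1 → Y1=1, Y2=1 — matches
Only M5 stuck-at-1 reproduces the observed Y1=1, Y2=1.

M5 stuck-at-1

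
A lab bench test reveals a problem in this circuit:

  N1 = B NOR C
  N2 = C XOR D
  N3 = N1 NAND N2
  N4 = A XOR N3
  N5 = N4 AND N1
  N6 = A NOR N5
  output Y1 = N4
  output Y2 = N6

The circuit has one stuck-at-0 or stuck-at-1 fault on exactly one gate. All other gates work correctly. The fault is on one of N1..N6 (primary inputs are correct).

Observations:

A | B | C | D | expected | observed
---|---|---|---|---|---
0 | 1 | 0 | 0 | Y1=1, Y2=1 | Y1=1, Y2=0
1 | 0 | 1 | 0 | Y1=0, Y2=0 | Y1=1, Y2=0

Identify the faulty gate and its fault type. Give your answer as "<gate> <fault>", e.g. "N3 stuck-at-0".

N1 stuck-at-1

Fault-free values for test 1 (A=0, B=1, C=0, D=0): N1=0, N2=0, N3=1, N4=1, N5=0, N6=1, giving Y1=1, Y2=1. Observed Y1=1, Y2=0.
Test 1: faults giving observed Y1=1, Y2=0 are {N1 stuck-at-1, N5 stuck-at-1, N6 stuck-at-0}.
Test 2 (A=1, B=0, C=1, D=0): fault-free N1=0, N2=1, N3=1, N4=0, N5=0, N6=0 → Y1=0, Y2=0; observed Y1=1, Y2=0. Eliminates N5 stuck-at-1, N6 stuck-at-0.
Only N1 stuck-at-1 is consistent with every test.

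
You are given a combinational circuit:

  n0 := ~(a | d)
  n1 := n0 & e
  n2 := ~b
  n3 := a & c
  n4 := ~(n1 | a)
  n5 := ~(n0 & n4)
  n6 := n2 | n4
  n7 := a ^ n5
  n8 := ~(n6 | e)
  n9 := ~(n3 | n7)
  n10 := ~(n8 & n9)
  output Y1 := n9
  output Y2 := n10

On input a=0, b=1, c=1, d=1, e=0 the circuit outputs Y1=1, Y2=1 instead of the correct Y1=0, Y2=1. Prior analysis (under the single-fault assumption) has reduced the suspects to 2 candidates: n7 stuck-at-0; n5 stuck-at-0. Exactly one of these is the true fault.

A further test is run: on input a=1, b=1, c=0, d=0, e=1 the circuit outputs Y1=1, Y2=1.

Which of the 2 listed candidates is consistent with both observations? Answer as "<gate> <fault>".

n7 stuck-at-0

Evaluate each candidate on input a=1, b=1, c=0, d=0, e=1:
  n7 stuck-at-0: n0=0, n1=0, n2=0, n3=0, n4=0, n5=1, n6=0, n7=0 [stuck-at-0], n8=0, n9=1, n10=1 → Y1=1, Y2=1 — matches
  n5 stuck-at-0: n0=0, n1=0, n2=0, n3=0, n4=0, n5=0 [stuck-at-0], n6=0, n7=1, n8=0, n9=0, n10=1 → Y1=0, Y2=1 — eliminated
Only n7 stuck-at-0 reproduces the observed Y1=1, Y2=1.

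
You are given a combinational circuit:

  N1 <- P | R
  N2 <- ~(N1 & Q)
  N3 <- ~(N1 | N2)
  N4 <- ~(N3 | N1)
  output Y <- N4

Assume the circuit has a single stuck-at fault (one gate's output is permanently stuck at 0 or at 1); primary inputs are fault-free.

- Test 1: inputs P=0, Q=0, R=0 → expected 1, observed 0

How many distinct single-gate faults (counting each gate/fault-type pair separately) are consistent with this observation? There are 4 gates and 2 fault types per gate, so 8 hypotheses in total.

4

Fault-free: N1=0, N2=1, N3=0, N4=1 → 1. Observed 0.
  N1 stuck-at-0: output 1 ✗
  N1 stuck-at-1: output 0 ✓
  N2 stuck-at-0: output 0 ✓
  N2 stuck-at-1: output 1 ✗
  N3 stuck-at-0: output 1 ✗
  N3 stuck-at-1: output 0 ✓
  N4 stuck-at-0: output 0 ✓
  N4 stuck-at-1: output 1 ✗
Consistent faults: {N1 stuck-at-1, N2 stuck-at-0, N3 stuck-at-1, N4 stuck-at-0} — 4 in all.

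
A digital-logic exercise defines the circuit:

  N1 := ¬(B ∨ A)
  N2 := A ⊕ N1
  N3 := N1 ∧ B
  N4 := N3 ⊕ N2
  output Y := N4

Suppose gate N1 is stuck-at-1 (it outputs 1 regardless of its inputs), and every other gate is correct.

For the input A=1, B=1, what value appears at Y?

Propagate with N1 forced: N1=1 [stuck-at-1], N2=0, N3=1, N4=1.
So Y = 1. (Same as the fault-free value — the fault is masked on this input.)

1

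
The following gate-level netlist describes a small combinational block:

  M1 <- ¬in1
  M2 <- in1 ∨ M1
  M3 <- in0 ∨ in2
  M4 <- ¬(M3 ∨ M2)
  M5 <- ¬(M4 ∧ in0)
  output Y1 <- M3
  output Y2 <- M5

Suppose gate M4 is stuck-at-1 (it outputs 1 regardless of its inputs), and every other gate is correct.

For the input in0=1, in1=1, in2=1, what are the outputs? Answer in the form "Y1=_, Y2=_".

Propagate with M4 forced: M1=0, M2=1, M3=1, M4=1 [stuck-at-1], M5=0.
So the outputs are Y1=1, Y2=0. (Without the fault they would be Y1=1, Y2=1.)

Y1=1, Y2=0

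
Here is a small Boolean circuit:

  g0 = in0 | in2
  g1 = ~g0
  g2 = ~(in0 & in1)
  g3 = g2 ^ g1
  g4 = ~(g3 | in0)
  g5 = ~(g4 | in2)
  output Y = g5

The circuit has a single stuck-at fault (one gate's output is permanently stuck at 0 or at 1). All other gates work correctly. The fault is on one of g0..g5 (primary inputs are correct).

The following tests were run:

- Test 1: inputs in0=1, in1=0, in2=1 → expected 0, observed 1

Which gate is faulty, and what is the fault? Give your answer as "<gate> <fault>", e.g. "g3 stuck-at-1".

Fault-free values for test 1 (in0=1, in1=0, in2=1): g0=1, g1=0, g2=1, g3=1, g4=0, g5=0, giving Y=0. Observed 1.
Test 1: faults giving observed 1 are {g5 stuck-at-1}.
Only g5 stuck-at-1 is consistent with every test.

g5 stuck-at-1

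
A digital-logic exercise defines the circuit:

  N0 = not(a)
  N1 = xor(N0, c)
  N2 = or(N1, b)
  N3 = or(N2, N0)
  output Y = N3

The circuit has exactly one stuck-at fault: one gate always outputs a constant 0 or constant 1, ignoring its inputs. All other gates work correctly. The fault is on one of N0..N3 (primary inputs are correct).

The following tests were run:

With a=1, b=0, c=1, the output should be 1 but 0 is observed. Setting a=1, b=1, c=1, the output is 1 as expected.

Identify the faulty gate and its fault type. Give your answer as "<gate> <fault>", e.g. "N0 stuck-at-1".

N1 stuck-at-0

Fault-free values for test 1 (a=1, b=0, c=1): N0=0, N1=1, N2=1, N3=1, giving Y=1. Observed 0.
Test 1: faults giving observed 0 are {N1 stuck-at-0, N2 stuck-at-0, N3 stuck-at-0}.
Test 2 (a=1, b=1, c=1): fault-free N0=0, N1=1, N2=1, N3=1 → 1; observed 1. Eliminates N2 stuck-at-0, N3 stuck-at-0.
Only N1 stuck-at-0 is consistent with every test.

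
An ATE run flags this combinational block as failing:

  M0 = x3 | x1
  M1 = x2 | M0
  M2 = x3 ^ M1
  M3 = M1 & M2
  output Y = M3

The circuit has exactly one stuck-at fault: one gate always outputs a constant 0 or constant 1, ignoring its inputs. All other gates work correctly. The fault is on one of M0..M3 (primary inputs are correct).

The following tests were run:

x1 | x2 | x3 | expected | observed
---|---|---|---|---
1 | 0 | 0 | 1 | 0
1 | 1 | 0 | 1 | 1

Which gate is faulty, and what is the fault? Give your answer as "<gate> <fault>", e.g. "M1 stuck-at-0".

Fault-free values for test 1 (x1=1, x2=0, x3=0): M0=1, M1=1, M2=1, M3=1, giving Y=1. Observed 0.
Test 1: faults giving observed 0 are {M0 stuck-at-0, M1 stuck-at-0, M2 stuck-at-0, M3 stuck-at-0}.
Test 2 (x1=1, x2=1, x3=0): fault-free M0=1, M1=1, M2=1, M3=1 → 1; observed 1. Eliminates M1 stuck-at-0, M2 stuck-at-0, M3 stuck-at-0.
Only M0 stuck-at-0 is consistent with every test.

M0 stuck-at-0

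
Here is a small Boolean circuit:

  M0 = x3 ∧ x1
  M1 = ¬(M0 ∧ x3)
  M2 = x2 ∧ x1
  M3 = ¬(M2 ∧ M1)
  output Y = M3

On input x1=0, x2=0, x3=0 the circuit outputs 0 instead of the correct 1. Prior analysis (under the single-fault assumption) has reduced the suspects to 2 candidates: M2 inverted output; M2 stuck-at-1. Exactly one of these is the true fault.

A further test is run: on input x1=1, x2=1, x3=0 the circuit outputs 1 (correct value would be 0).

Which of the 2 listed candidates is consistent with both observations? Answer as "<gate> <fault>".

M2 inverted output

Evaluate each candidate on input x1=1, x2=1, x3=0:
  M2 inverted output: M0=0, M1=1, M2=0 [inverted output], M3=1 → 1 — matches
  M2 stuck-at-1: M0=0, M1=1, M2=1 [stuck-at-1], M3=0 → 0 — eliminated
Only M2 inverted output reproduces the observed 1.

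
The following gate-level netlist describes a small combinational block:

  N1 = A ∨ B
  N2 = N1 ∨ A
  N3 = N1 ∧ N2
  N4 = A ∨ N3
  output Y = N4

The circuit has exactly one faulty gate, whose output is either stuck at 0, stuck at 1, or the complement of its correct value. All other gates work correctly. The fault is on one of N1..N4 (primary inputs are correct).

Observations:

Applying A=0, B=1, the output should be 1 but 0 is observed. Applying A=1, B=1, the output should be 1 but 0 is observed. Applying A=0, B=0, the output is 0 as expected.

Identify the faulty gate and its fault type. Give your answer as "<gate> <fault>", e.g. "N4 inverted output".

N4 stuck-at-0

Fault-free values for test 1 (A=0, B=1): N1=1, N2=1, N3=1, N4=1, giving Y=1. Observed 0.
Test 1: faults giving observed 0 are {N1 stuck-at-0, N1 inverted output, N2 stuck-at-0, N2 inverted output, N3 stuck-at-0, N3 inverted output, N4 stuck-at-0, N4 inverted output}.
Test 2 (A=1, B=1): fault-free N1=1, N2=1, N3=1, N4=1 → 1; observed 0. Eliminates N1 stuck-at-0, N1 inverted output, N2 stuck-at-0, N2 inverted output, N3 stuck-at-0, N3 inverted output.
Test 3 (A=0, B=0): fault-free N1=0, N2=0, N3=0, N4=0 → 0; observed 0. Eliminates N4 inverted output.
Only N4 stuck-at-0 is consistent with every test.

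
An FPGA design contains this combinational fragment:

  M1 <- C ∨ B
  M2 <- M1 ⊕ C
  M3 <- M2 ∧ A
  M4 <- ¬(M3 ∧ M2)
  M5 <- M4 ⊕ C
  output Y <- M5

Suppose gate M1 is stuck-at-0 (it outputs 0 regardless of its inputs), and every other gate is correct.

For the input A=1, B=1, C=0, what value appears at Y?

Propagate with M1 forced: M1=0 [stuck-at-0], M2=0, M3=0, M4=1, M5=1.
So Y = 1. (Without the fault it would be 0.)

1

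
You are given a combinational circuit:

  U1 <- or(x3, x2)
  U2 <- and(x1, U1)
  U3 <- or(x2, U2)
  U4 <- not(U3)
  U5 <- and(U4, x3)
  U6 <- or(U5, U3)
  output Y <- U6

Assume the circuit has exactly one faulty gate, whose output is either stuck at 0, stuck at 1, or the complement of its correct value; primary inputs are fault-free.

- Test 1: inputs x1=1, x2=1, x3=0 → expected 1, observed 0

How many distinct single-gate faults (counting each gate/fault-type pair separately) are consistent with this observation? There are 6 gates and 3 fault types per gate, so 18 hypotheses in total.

Fault-free: U1=1, U2=1, U3=1, U4=0, U5=0, U6=1 → 1. Observed 0.
  U1: none of the 3 fault types match ✗
  U2: none of the 3 fault types match ✗
  U3: stuck-at-0, inverted output ✓; others ✗
  U4: none of the 3 fault types match ✗
  U5: none of the 3 fault types match ✗
  U6: stuck-at-0, inverted output ✓; others ✗
Consistent faults: {U3 stuck-at-0, U3 inverted output, U6 stuck-at-0, U6 inverted output} — 4 in all.

4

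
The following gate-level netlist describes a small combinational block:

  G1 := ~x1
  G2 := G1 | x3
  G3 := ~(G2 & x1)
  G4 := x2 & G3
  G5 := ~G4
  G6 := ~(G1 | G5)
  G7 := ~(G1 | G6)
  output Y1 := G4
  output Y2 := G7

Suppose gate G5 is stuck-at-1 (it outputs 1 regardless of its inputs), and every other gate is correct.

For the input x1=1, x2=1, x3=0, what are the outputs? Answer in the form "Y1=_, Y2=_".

Propagate with G5 forced: G1=0, G2=0, G3=1, G4=1, G5=1 [stuck-at-1], G6=0, G7=1.
So the outputs are Y1=1, Y2=1. (Without the fault they would be Y1=1, Y2=0.)

Y1=1, Y2=1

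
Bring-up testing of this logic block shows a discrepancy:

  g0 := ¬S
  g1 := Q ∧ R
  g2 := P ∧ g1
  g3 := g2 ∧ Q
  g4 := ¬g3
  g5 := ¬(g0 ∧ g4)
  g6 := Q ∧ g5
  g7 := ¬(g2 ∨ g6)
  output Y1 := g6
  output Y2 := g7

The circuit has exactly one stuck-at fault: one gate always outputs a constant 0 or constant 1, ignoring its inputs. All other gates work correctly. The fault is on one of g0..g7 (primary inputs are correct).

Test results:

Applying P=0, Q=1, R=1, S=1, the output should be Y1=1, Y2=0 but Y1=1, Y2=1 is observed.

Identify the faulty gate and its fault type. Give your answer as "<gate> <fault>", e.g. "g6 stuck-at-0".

Fault-free values for test 1 (P=0, Q=1, R=1, S=1): g0=0, g1=1, g2=0, g3=0, g4=1, g5=1, g6=1, g7=0, giving Y1=1, Y2=0. Observed Y1=1, Y2=1.
Test 1: faults giving observed Y1=1, Y2=1 are {g7 stuck-at-1}.
Only g7 stuck-at-1 is consistent with every test.

g7 stuck-at-1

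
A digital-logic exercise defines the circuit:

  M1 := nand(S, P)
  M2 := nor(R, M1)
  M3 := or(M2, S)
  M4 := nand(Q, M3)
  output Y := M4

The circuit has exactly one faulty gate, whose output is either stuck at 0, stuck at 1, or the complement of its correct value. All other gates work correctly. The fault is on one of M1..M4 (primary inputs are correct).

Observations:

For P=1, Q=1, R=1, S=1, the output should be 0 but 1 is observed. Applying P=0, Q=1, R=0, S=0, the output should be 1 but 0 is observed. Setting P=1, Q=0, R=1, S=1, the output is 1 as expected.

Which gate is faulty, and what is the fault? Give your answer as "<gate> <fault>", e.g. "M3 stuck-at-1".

Fault-free values for test 1 (P=1, Q=1, R=1, S=1): M1=0, M2=0, M3=1, M4=0, giving Y=0. Observed 1.
Test 1: faults giving observed 1 are {M3 stuck-at-0, M3 inverted output, M4 stuck-at-1, M4 inverted output}.
Test 2 (P=0, Q=1, R=0, S=0): fault-free M1=1, M2=0, M3=0, M4=1 → 1; observed 0. Eliminates M3 stuck-at-0, M4 stuck-at-1.
Test 3 (P=1, Q=0, R=1, S=1): fault-free M1=0, M2=0, M3=1, M4=1 → 1; observed 1. Eliminates M4 inverted output.
Only M3 inverted output is consistent with every test.

M3 inverted output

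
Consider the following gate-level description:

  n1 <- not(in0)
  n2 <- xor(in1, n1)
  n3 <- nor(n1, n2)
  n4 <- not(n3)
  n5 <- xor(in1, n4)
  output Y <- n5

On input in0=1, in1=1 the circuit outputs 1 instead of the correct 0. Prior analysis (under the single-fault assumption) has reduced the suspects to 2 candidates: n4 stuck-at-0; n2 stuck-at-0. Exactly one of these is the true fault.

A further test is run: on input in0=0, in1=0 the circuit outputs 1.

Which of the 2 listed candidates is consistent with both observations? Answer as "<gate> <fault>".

n2 stuck-at-0

Evaluate each candidate on input in0=0, in1=0:
  n4 stuck-at-0: n1=1, n2=1, n3=0, n4=0 [stuck-at-0], n5=0 → 0 — eliminated
  n2 stuck-at-0: n1=1, n2=0 [stuck-at-0], n3=0, n4=1, n5=1 → 1 — matches
Only n2 stuck-at-0 reproduces the observed 1.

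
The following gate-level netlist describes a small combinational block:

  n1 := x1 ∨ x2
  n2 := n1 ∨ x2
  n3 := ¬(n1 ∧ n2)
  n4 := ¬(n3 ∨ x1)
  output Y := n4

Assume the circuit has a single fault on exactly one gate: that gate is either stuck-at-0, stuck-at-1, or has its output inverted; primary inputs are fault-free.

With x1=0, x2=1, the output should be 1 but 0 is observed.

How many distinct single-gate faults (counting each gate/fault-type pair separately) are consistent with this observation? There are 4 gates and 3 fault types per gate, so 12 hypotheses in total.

Fault-free: n1=1, n2=1, n3=0, n4=1 → 1. Observed 0.
  n1 stuck-at-0: output 0 ✓
  n1 stuck-at-1: output 1 ✗
  n1 inverted output: output 0 ✓
  n2 stuck-at-0: output 0 ✓
  n2 stuck-at-1: output 1 ✗
  n2 inverted output: output 0 ✓
  n3 stuck-at-0: output 1 ✗
  n3 stuck-at-1: output 0 ✓
  n3 inverted output: output 0 ✓
  n4 stuck-at-0: output 0 ✓
  n4 stuck-at-1: output 1 ✗
  n4 inverted output: output 0 ✓
Consistent faults: {n1 stuck-at-0, n1 inverted output, n2 stuck-at-0, n2 inverted output, n3 stuck-at-1, n3 inverted output, n4 stuck-at-0, n4 inverted output} — 8 in all.

8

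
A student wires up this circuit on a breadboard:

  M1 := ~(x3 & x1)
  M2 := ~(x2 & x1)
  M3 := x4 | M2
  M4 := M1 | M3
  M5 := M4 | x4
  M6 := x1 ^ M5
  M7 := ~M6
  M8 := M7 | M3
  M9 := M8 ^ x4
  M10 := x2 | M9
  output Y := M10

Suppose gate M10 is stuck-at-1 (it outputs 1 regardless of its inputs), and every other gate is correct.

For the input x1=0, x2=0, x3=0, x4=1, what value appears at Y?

Propagate with M10 forced: M1=1, M2=1, M3=1, M4=1, M5=1, M6=1, M7=0, M8=1, M9=0, M10=1 [stuck-at-1].
So Y = 1. (Without the fault it would be 0.)

1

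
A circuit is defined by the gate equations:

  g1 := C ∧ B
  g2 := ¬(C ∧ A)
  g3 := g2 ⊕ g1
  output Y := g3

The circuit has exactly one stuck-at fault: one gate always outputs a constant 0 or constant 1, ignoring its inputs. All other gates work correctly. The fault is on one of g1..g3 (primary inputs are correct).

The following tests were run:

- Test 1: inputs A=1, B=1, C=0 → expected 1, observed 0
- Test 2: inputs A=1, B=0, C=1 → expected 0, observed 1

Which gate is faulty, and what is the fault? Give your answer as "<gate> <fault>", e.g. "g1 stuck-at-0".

g1 stuck-at-1

Fault-free values for test 1 (A=1, B=1, C=0): g1=0, g2=1, g3=1, giving Y=1. Observed 0.
Test 1: faults giving observed 0 are {g1 stuck-at-1, g2 stuck-at-0, g3 stuck-at-0}.
Test 2 (A=1, B=0, C=1): fault-free g1=0, g2=0, g3=0 → 0; observed 1. Eliminates g2 stuck-at-0, g3 stuck-at-0.
Only g1 stuck-at-1 is consistent with every test.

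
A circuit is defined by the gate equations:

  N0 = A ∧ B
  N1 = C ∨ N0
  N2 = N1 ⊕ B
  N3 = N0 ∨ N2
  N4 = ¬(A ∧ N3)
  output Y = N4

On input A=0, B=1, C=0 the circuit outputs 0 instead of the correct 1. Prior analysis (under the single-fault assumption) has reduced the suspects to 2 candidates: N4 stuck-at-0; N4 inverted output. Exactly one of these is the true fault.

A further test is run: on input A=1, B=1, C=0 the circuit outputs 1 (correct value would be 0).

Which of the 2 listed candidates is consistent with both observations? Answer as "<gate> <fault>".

N4 inverted output

Evaluate each candidate on input A=1, B=1, C=0:
  N4 stuck-at-0: N0=1, N1=1, N2=0, N3=1, N4=0 [stuck-at-0] → 0 — eliminated
  N4 inverted output: N0=1, N1=1, N2=0, N3=1, N4=1 [inverted output] → 1 — matches
Only N4 inverted output reproduces the observed 1.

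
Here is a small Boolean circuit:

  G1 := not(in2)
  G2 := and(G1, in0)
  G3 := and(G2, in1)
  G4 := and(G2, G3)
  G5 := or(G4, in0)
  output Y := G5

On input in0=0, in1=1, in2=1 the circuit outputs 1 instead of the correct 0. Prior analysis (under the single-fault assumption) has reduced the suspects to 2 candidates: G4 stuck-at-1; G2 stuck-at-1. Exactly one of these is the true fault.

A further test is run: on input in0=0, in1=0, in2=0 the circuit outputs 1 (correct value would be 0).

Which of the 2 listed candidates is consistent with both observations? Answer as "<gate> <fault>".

G4 stuck-at-1

Evaluate each candidate on input in0=0, in1=0, in2=0:
  G4 stuck-at-1: G1=1, G2=0, G3=0, G4=1 [stuck-at-1], G5=1 → 1 — matches
  G2 stuck-at-1: G1=1, G2=1 [stuck-at-1], G3=0, G4=0, G5=0 → 0 — eliminated
Only G4 stuck-at-1 reproduces the observed 1.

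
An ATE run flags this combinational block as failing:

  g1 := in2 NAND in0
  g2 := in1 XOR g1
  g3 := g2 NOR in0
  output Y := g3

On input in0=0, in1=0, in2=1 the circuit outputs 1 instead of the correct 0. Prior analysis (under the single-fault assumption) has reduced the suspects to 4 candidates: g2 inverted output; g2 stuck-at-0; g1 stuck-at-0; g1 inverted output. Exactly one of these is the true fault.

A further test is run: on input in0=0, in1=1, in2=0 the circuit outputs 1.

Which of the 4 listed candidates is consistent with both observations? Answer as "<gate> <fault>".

g2 stuck-at-0

Evaluate each candidate on input in0=0, in1=1, in2=0:
  g2 inverted output: g1=1, g2=1 [inverted output], g3=0 → 0 — eliminated
  g2 stuck-at-0: g1=1, g2=0 [stuck-at-0], g3=1 → 1 — matches
  g1 stuck-at-0: g1=0 [stuck-at-0], g2=1, g3=0 → 0 — eliminated
  g1 inverted output: g1=0 [inverted output], g2=1, g3=0 → 0 — eliminated
Only g2 stuck-at-0 reproduces the observed 1.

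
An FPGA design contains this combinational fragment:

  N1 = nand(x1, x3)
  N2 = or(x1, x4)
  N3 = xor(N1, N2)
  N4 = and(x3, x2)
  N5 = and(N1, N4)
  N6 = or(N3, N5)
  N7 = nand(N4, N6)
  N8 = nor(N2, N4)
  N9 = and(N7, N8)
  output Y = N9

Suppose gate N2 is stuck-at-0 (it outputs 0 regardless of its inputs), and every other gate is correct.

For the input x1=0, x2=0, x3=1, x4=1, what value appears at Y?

1

Propagate with N2 forced: N1=1, N2=0 [stuck-at-0], N3=1, N4=0, N5=0, N6=1, N7=1, N8=1, N9=1.
So Y = 1. (Without the fault it would be 0.)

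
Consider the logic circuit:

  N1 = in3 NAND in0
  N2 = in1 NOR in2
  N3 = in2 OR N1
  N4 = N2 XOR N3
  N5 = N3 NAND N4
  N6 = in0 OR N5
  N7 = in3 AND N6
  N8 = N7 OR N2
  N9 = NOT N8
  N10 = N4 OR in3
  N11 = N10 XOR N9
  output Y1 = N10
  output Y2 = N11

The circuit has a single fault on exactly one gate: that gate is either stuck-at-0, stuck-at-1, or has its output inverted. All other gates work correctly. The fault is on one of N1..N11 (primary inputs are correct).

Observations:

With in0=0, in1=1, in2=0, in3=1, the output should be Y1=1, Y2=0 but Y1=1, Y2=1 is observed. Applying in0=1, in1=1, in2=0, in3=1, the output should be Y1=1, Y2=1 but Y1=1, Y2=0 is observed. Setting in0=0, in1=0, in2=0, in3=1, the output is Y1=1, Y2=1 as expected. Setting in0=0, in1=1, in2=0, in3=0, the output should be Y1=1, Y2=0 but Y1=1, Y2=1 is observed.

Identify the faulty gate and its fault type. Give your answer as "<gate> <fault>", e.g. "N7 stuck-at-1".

N7 inverted output

Fault-free values for test 1 (in0=0, in1=1, in2=0, in3=1): N1=1, N2=0, N3=1, N4=1, N5=0, N6=0, N7=0, N8=0, N9=1, N10=1, N11=0, giving Y1=1, Y2=0. Observed Y1=1, Y2=1.
Test 1: faults giving observed Y1=1, Y2=1 are {N1 stuck-at-0, N1 inverted output, N2 stuck-at-1, N2 inverted output, N3 stuck-at-0, N3 inverted output, N4 stuck-at-0, N4 inverted output, N5 stuck-at-1, N5 inverted output, N6 stuck-at-1, N6 inverted output, N7 stuck-at-1, N7 inverted output, N8 stuck-at-1, N8 inverted output, N9 stuck-at-0, N9 inverted output, N11 stuck-at-1, N11 inverted output}.
Test 2 (in0=1, in1=1, in2=0, in3=1): fault-free N1=0, N2=0, N3=0, N4=0, N5=1, N6=1, N7=1, N8=1, N9=0, N10=1, N11=1 → Y1=1, Y2=1; observed Y1=1, Y2=0. Eliminates N1 stuck-at-0, N1 inverted output, N2 stuck-at-1, N2 inverted output, N3 stuck-at-0, N3 inverted output, N4 stuck-at-0, N4 inverted output, N5 stuck-at-1, N5 inverted output, N6 stuck-at-1, N7 stuck-at-1, N8 stuck-at-1, N9 stuck-at-0, N11 stuck-at-1.
Test 3 (in0=0, in1=0, in2=0, in3=1): fault-free N1=1, N2=1, N3=1, N4=0, N5=1, N6=1, N7=1, N8=1, N9=0, N10=1, N11=1 → Y1=1, Y2=1; observed Y1=1, Y2=1. Eliminates N8 inverted output, N9 inverted output, N11 inverted output.
Test 4 (in0=0, in1=1, in2=0, in3=0): fault-free N1=1, N2=0, N3=1, N4=1, N5=0, N6=0, N7=0, N8=0, N9=1, N10=1, N11=0 → Y1=1, Y2=0; observed Y1=1, Y2=1. Eliminates N6 inverted output.
Only N7 inverted output is consistent with every test.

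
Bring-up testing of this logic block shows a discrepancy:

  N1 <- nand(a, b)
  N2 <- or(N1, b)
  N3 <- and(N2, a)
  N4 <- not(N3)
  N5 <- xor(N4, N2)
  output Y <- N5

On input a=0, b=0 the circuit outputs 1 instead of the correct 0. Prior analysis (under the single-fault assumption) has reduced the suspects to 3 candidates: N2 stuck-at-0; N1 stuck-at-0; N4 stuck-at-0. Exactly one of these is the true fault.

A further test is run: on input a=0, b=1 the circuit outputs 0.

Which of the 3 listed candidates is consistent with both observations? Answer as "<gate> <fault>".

Evaluate each candidate on input a=0, b=1:
  N2 stuck-at-0: N1=1, N2=0 [stuck-at-0], N3=0, N4=1, N5=1 → 1 — eliminated
  N1 stuck-at-0: N1=0 [stuck-at-0], N2=1, N3=0, N4=1, N5=0 → 0 — matches
  N4 stuck-at-0: N1=1, N2=1, N3=0, N4=0 [stuck-at-0], N5=1 → 1 — eliminated
Only N1 stuck-at-0 reproduces the observed 0.

N1 stuck-at-0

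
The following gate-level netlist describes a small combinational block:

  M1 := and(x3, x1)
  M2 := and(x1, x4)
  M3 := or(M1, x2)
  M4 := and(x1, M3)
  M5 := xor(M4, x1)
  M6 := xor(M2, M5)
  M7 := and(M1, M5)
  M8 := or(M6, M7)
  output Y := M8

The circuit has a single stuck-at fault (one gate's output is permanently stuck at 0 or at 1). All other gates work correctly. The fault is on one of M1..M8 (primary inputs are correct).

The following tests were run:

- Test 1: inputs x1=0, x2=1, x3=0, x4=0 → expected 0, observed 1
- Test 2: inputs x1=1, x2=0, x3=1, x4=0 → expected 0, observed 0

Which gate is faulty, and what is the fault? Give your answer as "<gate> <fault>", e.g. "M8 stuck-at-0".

M4 stuck-at-1

Fault-free values for test 1 (x1=0, x2=1, x3=0, x4=0): M1=0, M2=0, M3=1, M4=0, M5=0, M6=0, M7=0, M8=0, giving Y=0. Observed 1.
Test 1: faults giving observed 1 are {M2 stuck-at-1, M4 stuck-at-1, M5 stuck-at-1, M6 stuck-at-1, M7 stuck-at-1, M8 stuck-at-1}.
Test 2 (x1=1, x2=0, x3=1, x4=0): fault-free M1=1, M2=0, M3=1, M4=1, M5=0, M6=0, M7=0, M8=0 → 0; observed 0. Eliminates M2 stuck-at-1, M5 stuck-at-1, M6 stuck-at-1, M7 stuck-at-1, M8 stuck-at-1.
Only M4 stuck-at-1 is consistent with every test.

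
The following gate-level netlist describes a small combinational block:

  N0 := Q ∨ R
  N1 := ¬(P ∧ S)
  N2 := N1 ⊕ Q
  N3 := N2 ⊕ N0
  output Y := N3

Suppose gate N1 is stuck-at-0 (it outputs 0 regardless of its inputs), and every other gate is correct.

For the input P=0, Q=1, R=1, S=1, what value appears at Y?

Propagate with N1 forced: N0=1, N1=0 [stuck-at-0], N2=1, N3=0.
So Y = 0. (Without the fault it would be 1.)

0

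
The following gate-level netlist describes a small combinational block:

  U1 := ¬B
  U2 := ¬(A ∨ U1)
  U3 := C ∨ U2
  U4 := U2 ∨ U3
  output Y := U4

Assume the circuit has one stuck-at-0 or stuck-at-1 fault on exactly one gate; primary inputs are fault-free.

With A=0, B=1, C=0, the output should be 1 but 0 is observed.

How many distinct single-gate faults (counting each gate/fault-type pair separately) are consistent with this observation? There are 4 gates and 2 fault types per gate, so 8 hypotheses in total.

Fault-free: U1=0, U2=1, U3=1, U4=1 → 1. Observed 0.
  U1 stuck-at-0: output 1 ✗
  U1 stuck-at-1: output 0 ✓
  U2 stuck-at-0: output 0 ✓
  U2 stuck-at-1: output 1 ✗
  U3 stuck-at-0: output 1 ✗
  U3 stuck-at-1: output 1 ✗
  U4 stuck-at-0: output 0 ✓
  U4 stuck-at-1: output 1 ✗
Consistent faults: {U1 stuck-at-1, U2 stuck-at-0, U4 stuck-at-0} — 3 in all.

3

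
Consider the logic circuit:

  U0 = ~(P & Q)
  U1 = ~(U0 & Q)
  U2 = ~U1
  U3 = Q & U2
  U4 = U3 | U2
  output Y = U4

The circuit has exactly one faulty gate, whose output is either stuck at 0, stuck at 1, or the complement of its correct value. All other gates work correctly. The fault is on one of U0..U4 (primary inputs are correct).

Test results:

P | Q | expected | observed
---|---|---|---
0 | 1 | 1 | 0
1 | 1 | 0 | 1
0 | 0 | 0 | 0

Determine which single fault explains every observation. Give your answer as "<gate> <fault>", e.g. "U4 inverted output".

U0 inverted output

Fault-free values for test 1 (P=0, Q=1): U0=1, U1=0, U2=1, U3=1, U4=1, giving Y=1. Observed 0.
Test 1: faults giving observed 0 are {U0 stuck-at-0, U0 inverted output, U1 stuck-at-1, U1 inverted output, U2 stuck-at-0, U2 inverted output, U4 stuck-at-0, U4 inverted output}.
Test 2 (P=1, Q=1): fault-free U0=0, U1=1, U2=0, U3=0, U4=0 → 0; observed 1. Eliminates U0 stuck-at-0, U1 stuck-at-1, U2 stuck-at-0, U4 stuck-at-0.
Test 3 (P=0, Q=0): fault-free U0=1, U1=1, U2=0, U3=0, U4=0 → 0; observed 0. Eliminates U1 inverted output, U2 inverted output, U4 inverted output.
Only U0 inverted output is consistent with every test.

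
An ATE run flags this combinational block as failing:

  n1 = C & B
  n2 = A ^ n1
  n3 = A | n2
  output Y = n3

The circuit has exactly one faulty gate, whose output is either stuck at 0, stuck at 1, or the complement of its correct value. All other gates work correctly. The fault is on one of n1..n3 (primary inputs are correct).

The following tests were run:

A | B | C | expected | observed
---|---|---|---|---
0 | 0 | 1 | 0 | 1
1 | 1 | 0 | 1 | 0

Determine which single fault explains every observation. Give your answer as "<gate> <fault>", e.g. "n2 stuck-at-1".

Fault-free values for test 1 (A=0, B=0, C=1): n1=0, n2=0, n3=0, giving Y=0. Observed 1.
Test 1: faults giving observed 1 are {n1 stuck-at-1, n1 inverted output, n2 stuck-at-1, n2 inverted output, n3 stuck-at-1, n3 inverted output}.
Test 2 (A=1, B=1, C=0): fault-free n1=0, n2=1, n3=1 → 1; observed 0. Eliminates n1 stuck-at-1, n1 inverted output, n2 stuck-at-1, n2 inverted output, n3 stuck-at-1.
Only n3 inverted output is consistent with every test.

n3 inverted output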